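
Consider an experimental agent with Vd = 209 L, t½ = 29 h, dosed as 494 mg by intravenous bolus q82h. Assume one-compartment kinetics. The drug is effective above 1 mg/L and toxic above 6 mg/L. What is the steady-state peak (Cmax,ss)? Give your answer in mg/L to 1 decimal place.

2.8 mg/L

k = ln2/t½ = ln2/29 ≈ 0.023902 h⁻¹; fraction remaining f = e^(−kτ) = e^(−0.023902×82) ≈ 0.1409.
At steady state, accumulation factor R = 1/(1 − e^(−kτ)) ≈ 1.1640.
Each bolus raises the concentration by D/Vd = 494/209 ≈ 2.364 mg/L.
Cmax,ss = C₀/(1 − f) ≈ 2.364/0.8591 ≈ 2.752 mg/L.
Peak 2.8 mg/L vs MTC 6 mg/L: below toxic threshold.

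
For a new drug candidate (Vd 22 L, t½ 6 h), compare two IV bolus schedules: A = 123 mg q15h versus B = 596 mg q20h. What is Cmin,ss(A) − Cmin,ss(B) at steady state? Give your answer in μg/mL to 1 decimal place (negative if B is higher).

-1.8 μg/mL

Regimen A: f = (1/2)^(15/6) ≈ 0.1768; Cmin,ss = (123/22)·f/(1−f) ≈ 1.201 μg/mL.
Regimen B: f = (1/2)^(20/6) ≈ 0.0992; Cmin,ss = (596/22)·f/(1−f) ≈ 2.983 μg/mL.
Difference ≈ 1.201 − 2.983 ≈ -1.782 μg/mL.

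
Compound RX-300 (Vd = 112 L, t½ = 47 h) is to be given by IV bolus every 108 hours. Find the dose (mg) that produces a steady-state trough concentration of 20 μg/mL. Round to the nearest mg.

8775 mg

τ/t½ = 108/47 ≈ 2.2979, so f = (1/2)^(108/47) ≈ 0.203363.
Cmin,ss = (D/Vd)·f/(1−f), so D = Cmin,ss·Vd·(1−f)/f.
D = 20 × 112 × (1−f)/f ≈ 20 × 112 × 3.91732 ≈ 8774.80 mg.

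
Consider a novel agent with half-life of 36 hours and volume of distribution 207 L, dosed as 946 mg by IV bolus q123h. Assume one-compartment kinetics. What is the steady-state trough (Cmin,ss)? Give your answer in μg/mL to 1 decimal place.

0.5 μg/mL

k = ln2/t½ = ln2/36 ≈ 0.019254 h⁻¹; fraction remaining f = e^(−kτ) = e^(−0.019254×123) ≈ 0.0936.
Accumulation ratio R = 1/(1 − f) ≈ 1/0.9064 ≈ 1.1033.
Each bolus raises the concentration by D/Vd = 946/207 ≈ 4.570 μg/mL.
Cmax,ss = C₀/(1 − f) ≈ 4.570/0.9064 ≈ 5.042 μg/mL.
One interval later, Cmin,ss = Cmax,ss·e^(−kτ) ≈ 5.042 × 0.0936 ≈ 0.472 μg/mL.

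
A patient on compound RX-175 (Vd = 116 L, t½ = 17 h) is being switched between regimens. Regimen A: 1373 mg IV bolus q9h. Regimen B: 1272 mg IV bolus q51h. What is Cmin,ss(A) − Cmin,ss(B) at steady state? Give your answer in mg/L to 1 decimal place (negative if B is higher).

Regimen A: f = (1/2)^(9/17) ≈ 0.6928; Cmin,ss = (1373/116)·f/(1−f) ≈ 26.693 mg/L.
Regimen B: f = (1/2)^(51/17) ≈ 0.1250; Cmin,ss = (1272/116)·f/(1−f) ≈ 1.567 mg/L.
Difference ≈ 26.693 − 1.567 ≈ 25.126 mg/L.

25.1 mg/L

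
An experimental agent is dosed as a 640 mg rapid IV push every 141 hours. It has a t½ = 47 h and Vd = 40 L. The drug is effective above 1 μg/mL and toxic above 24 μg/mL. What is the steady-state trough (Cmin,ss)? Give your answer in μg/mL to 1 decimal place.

The dosing interval is 3 half-lives, so f = 2^(−3) = 0.125.
At steady state, R = 1/(1 − 0.125) = 8/7.
Single-dose peak C₀ = D/Vd = 640/40 = 16 μg/mL.
Steady-state peak Cmax,ss = C₀·R = 16 × 8/7 ≈ 18.286 μg/mL.
Steady-state trough Cmin,ss = Cmax,ss·f ≈ 18.286 × 0.125 ≈ 2.286 μg/mL.
Trough 2.3 μg/mL vs MEC 1 μg/mL: adequate.

2.3 μg/mL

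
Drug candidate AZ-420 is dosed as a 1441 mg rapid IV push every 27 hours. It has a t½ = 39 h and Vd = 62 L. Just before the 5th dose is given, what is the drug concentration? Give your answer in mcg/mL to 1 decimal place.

f = (1/2)^(τ/t½) = (1/2)^(27/39) ≈ 0.6189.
C₀ = D/Vd = 1441/62 ≈ 23.242 mcg/mL.
Before the 5th dose, 4 doses have been given. Superposition: Cmin = C₀·(f + f² + … + f^4).
≈ 23.242 × (0.6189 + 0.3830 + 0.2371 + 0.1467) ≈ 23.242 × 1.3857 ≈ 32.206 mcg/mL.

32.2 mcg/mL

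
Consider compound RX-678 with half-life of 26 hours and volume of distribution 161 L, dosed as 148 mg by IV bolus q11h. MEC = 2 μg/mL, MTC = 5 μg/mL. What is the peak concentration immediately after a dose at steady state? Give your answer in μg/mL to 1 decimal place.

k = ln2/t½ = ln2/26 ≈ 0.026660 h⁻¹; fraction remaining f = e^(−kτ) = e^(−0.026660×11) ≈ 0.7458.
At steady state, accumulation factor R = 1/(1 − e^(−kτ)) ≈ 3.9339.
Each bolus raises the concentration by D/Vd = 148/161 ≈ 0.919 μg/mL.
Cmax,ss = C₀/(1 − f) ≈ 0.919/0.2542 ≈ 3.615 μg/mL.
Peak 3.6 μg/mL vs MTC 5 μg/mL: below toxic threshold.

3.6 μg/mL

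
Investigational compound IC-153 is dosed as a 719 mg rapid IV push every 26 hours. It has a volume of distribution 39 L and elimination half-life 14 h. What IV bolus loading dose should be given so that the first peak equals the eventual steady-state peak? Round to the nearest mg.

993 mg

f = (1/2)^(26/14) ≈ 0.276022; accumulation ratio R = 1/(1−f) ≈ 1.38126.
Loading dose to hit Cmax,ss on first dose: D_load = D_maint·R ≈ 719 × 1.38126 ≈ 993.13 mg.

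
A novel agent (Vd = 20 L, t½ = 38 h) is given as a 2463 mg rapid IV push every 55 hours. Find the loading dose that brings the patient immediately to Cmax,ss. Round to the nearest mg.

f = (1/2)^(55/38) ≈ 0.366690; accumulation ratio R = 1/(1−f) ≈ 1.57901.
Loading dose to hit Cmax,ss on first dose: D_load = D_maint·R ≈ 2463 × 1.57901 ≈ 3889.10 mg.

3889 mg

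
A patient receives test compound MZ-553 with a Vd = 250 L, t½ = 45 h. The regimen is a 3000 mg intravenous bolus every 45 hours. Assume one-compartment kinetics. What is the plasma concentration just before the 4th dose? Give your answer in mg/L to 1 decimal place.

f = (1/2)^(τ/t½) = (1/2)^(45/45) ≈ 0.5000.
C₀ = D/Vd = 3000/250 ≈ 12.000 mg/L.
Before the 4th dose, 3 doses have been given. Superposition: Cmin = C₀·(f + f² + … + f^3).
≈ 12.000 × (0.5000 + 0.2500 + 0.1250) ≈ 12.000 × 0.8750 ≈ 10.500 mg/L.

10.5 mg/L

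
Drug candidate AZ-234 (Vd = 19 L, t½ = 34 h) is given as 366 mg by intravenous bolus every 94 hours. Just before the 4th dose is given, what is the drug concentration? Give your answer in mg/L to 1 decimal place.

f = (1/2)^(τ/t½) = (1/2)^(94/34) ≈ 0.1471.
C₀ = D/Vd = 366/19 ≈ 19.263 mg/L.
Before the 4th dose, 3 doses have been given. Superposition: Cmin = C₀·(f + f² + … + f^3).
≈ 19.263 × (0.1471 + 0.0216 + 0.0032) ≈ 19.263 × 0.1719 ≈ 3.311 mg/L.

3.3 mg/L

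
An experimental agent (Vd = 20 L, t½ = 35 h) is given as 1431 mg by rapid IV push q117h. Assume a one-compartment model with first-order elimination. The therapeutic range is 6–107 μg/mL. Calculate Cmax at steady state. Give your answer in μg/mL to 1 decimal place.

Over one 117-h interval, 117/35 ≈ 3.3429 half-lives elapse, leaving f ≈ 0.0986 of each dose.
Accumulation ratio R = 1/(1 − f) ≈ 1/0.9014 ≈ 1.1094.
Each bolus raises the concentration by D/Vd = 1431/20 ≈ 71.550 μg/mL.
Steady-state peak Cmax,ss = C₀·R ≈ 71.550 × 1.1094 ≈ 79.378 μg/mL.
Peak 79.4 μg/mL vs MTC 107 μg/mL: below toxic threshold.

79.4 μg/mL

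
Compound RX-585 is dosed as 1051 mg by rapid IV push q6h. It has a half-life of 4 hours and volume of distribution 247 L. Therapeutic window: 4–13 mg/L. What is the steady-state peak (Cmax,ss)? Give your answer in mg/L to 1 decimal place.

k = ln2/t½ = ln2/4 ≈ 0.173287 h⁻¹; fraction remaining f = e^(−kτ) = e^(−0.173287×6) ≈ 0.3536.
At steady state, accumulation factor R = 1/(1 − e^(−kτ)) ≈ 1.5470.
Single-dose peak C₀ = D/Vd = 1051/247 ≈ 4.255 mg/L.
Cmax,ss = C₀/(1 − f) ≈ 4.255/0.6464 ≈ 6.583 mg/L.
Peak 6.6 mg/L vs MTC 13 mg/L: below toxic threshold.

6.6 mg/L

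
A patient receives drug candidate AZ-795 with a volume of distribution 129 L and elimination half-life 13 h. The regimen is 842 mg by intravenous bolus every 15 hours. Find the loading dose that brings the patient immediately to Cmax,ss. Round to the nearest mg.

1529 mg

f = (1/2)^(15/13) ≈ 0.449425; accumulation ratio R = 1/(1−f) ≈ 1.81628.
Loading dose to hit Cmax,ss on first dose: D_load = D_maint·R ≈ 842 × 1.81628 ≈ 1529.31 mg.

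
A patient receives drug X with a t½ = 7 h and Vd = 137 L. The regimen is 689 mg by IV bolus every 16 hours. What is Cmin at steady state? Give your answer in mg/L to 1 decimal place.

Over one 16-h interval, 16/7 ≈ 2.2857 half-lives elapse, leaving f ≈ 0.2051 of each dose.
Accumulation ratio R = 1/(1 − f) ≈ 1/0.7949 ≈ 1.2580.
Each bolus raises the concentration by D/Vd = 689/137 ≈ 5.029 mg/L.
Steady-state peak Cmax,ss = C₀·R ≈ 5.029 × 1.2580 ≈ 6.326 mg/L.
One interval later, Cmin,ss = Cmax,ss·e^(−kτ) ≈ 6.326 × 0.2051 ≈ 1.297 mg/L.

1.3 mg/L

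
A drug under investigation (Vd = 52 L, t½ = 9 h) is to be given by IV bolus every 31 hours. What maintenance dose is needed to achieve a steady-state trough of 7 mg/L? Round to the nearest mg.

3599 mg

τ/t½ = 31/9 ≈ 3.4444, so f = (1/2)^(31/9) ≈ 0.091858.
Cmin,ss = (D/Vd)·f/(1−f), so D = Cmin,ss·Vd·(1−f)/f.
D = 7 × 52 × (1−f)/f ≈ 7 × 52 × 9.88637 ≈ 3598.64 mg.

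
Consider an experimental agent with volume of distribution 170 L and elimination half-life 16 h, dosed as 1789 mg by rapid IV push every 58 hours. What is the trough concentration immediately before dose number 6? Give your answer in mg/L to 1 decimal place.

f = (1/2)^(τ/t½) = (1/2)^(58/16) ≈ 0.0811.
C₀ = D/Vd = 1789/170 ≈ 10.524 mg/L.
Before the 6th dose, 5 doses have been given. Superposition: Cmin = C₀·(f + f² + … + f^5).
≈ 10.524 × (0.0811 + 0.0066 + 0.0005 + 0.0000 + 0.0000) ≈ 10.524 × 0.0882 ≈ 0.928 mg/L.

0.9 mg/L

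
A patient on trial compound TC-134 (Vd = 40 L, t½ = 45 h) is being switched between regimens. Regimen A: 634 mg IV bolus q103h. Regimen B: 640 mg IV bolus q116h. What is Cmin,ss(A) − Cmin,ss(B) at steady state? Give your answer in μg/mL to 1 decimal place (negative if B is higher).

0.9 μg/mL

Regimen A: f = (1/2)^(103/45) ≈ 0.2046; Cmin,ss = (634/40)·f/(1−f) ≈ 4.077 μg/mL.
Regimen B: f = (1/2)^(116/45) ≈ 0.1675; Cmin,ss = (640/40)·f/(1−f) ≈ 3.219 μg/mL.
Difference ≈ 4.077 − 3.219 ≈ 0.858 μg/mL.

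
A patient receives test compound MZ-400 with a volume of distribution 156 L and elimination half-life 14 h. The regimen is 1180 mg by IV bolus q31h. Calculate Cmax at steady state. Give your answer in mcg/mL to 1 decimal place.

9.6 mcg/mL

τ/t½ = 31/14 ≈ 2.2143, so fraction remaining f = (1/2)^(31/14) ≈ 0.2155.
Accumulation ratio R = 1/(1 − f) ≈ 1/0.7845 ≈ 1.2747.
Single-dose peak C₀ = D/Vd = 1180/156 ≈ 7.564 mcg/mL.
Steady-state peak Cmax,ss = C₀·R ≈ 7.564 × 1.2747 ≈ 9.642 mcg/mL.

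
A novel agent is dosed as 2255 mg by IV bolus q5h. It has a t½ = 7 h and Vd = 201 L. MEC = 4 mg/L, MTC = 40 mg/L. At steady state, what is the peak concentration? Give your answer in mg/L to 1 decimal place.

k = ln2/t½ = ln2/7 ≈ 0.099021 h⁻¹; fraction remaining f = e^(−kτ) = e^(−0.099021×5) ≈ 0.6095.
Accumulation ratio R = 1/(1 − f) ≈ 1/0.3905 ≈ 2.5608.
Each bolus raises the concentration by D/Vd = 2255/201 ≈ 11.219 mg/L.
Steady-state peak Cmax,ss = C₀·R ≈ 11.219 × 2.5608 ≈ 28.730 mg/L.
Peak 28.7 mg/L vs MTC 40 mg/L: below toxic threshold.

28.7 mg/L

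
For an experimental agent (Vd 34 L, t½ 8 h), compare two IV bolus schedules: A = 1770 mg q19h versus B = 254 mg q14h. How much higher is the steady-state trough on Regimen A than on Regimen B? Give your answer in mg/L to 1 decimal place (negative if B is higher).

9.3 mg/L

Regimen A: f = (1/2)^(19/8) ≈ 0.1928; Cmin,ss = (1770/34)·f/(1−f) ≈ 12.434 mg/L.
Regimen B: f = (1/2)^(14/8) ≈ 0.2973; Cmin,ss = (254/34)·f/(1−f) ≈ 3.161 mg/L.
Difference ≈ 12.434 − 3.161 ≈ 9.273 mg/L.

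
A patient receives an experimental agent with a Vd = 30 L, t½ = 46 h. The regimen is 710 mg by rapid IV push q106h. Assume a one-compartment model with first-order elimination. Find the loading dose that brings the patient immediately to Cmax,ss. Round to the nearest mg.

f = (1/2)^(106/46) ≈ 0.202452; accumulation ratio R = 1/(1−f) ≈ 1.25384.
Loading dose to hit Cmax,ss on first dose: D_load = D_maint·R ≈ 710 × 1.25384 ≈ 890.23 mg.

890 mg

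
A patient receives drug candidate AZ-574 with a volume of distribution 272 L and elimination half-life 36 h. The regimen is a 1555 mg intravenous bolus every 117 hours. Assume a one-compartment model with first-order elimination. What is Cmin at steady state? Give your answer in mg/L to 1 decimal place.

0.7 mg/L

k = ln2/t½ = ln2/36 ≈ 0.019254 h⁻¹; fraction remaining f = e^(−kτ) = e^(−0.019254×117) ≈ 0.1051.
Accumulation ratio R = 1/(1 − f) ≈ 1/0.8949 ≈ 1.1174.
Each bolus raises the concentration by D/Vd = 1555/272 ≈ 5.717 mg/L.
Cmax,ss = C₀/(1 − f) ≈ 5.717/0.8949 ≈ 6.388 mg/L.
Steady-state trough Cmin,ss = Cmax,ss·f ≈ 6.388 × 0.1051 ≈ 0.671 mg/L.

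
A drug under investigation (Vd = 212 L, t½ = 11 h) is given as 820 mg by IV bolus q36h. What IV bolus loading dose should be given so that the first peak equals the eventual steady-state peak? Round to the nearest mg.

f = (1/2)^(36/11) ≈ 0.103469; accumulation ratio R = 1/(1−f) ≈ 1.11541.
Loading dose to hit Cmax,ss on first dose: D_load = D_maint·R ≈ 820 × 1.11541 ≈ 914.64 mg.

915 mg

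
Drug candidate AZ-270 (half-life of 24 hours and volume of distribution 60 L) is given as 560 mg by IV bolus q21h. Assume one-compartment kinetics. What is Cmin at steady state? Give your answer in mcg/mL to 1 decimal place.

Over one 21-h interval, 21/24 ≈ 0.875 half-lives elapse, leaving f ≈ 0.5453 of each dose.
At steady state, accumulation factor R = 1/(1 − e^(−kτ)) ≈ 2.1993.
Each bolus raises the concentration by D/Vd = 560/60 ≈ 9.333 mcg/mL.
Steady-state peak Cmax,ss = C₀·R ≈ 9.333 × 2.1993 ≈ 20.526 mcg/mL.
Steady-state trough Cmin,ss = Cmax,ss·f ≈ 20.526 × 0.5453 ≈ 11.193 mcg/mL.

11.2 mcg/mL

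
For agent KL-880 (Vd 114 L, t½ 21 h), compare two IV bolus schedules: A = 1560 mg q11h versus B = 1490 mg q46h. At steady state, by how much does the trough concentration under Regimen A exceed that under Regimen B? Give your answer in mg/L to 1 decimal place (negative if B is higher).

27.6 mg/L

Regimen A: f = (1/2)^(11/21) ≈ 0.6955; Cmin,ss = (1560/114)·f/(1−f) ≈ 31.256 mg/L.
Regimen B: f = (1/2)^(46/21) ≈ 0.2191; Cmin,ss = (1490/114)·f/(1−f) ≈ 3.667 mg/L.
Difference ≈ 31.256 − 3.667 ≈ 27.589 mg/L.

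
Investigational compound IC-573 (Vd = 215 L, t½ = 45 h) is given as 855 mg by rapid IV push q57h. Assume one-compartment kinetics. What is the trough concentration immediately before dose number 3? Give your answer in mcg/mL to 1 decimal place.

f = (1/2)^(τ/t½) = (1/2)^(57/45) ≈ 0.4156.
C₀ = D/Vd = 855/215 ≈ 3.977 mcg/mL.
Before the 3rd dose, 2 doses have been given. Superposition: Cmin = C₀·(f + f²).
≈ 3.977 × (0.4156 + 0.1727) ≈ 3.977 × 0.5883 ≈ 2.340 mcg/mL.

2.3 mcg/mL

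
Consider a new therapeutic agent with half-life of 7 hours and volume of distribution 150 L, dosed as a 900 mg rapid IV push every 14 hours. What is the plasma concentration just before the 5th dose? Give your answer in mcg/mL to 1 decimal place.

f = (1/2)^(τ/t½) = (1/2)^(14/7) ≈ 0.2500.
C₀ = D/Vd = 900/150 ≈ 6.000 mcg/mL.
Before the 5th dose, 4 doses have been given. Superposition: Cmin = C₀·(f + f² + … + f^4).
≈ 6.000 × (0.2500 + 0.0625 + 0.0156 + 0.0039) ≈ 6.000 × 0.3320 ≈ 1.992 mcg/mL.

2.0 mcg/mL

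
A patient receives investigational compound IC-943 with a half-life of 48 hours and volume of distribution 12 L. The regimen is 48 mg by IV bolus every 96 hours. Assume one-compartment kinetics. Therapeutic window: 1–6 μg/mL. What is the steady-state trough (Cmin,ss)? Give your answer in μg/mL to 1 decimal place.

τ = 96 h = 2 half-lives, so f = (1/2)^2 = 0.25.
At steady state, R = 1/(1 − 0.25) = 4/3.
Single-dose peak C₀ = D/Vd = 48/12 = 4 μg/mL.
Steady-state peak Cmax,ss = C₀·R = 4 × 4/3 ≈ 5.333 μg/mL.
Steady-state trough Cmin,ss = Cmax,ss·f ≈ 5.333 × 0.25 ≈ 1.333 μg/mL.
Trough 1.3 μg/mL vs MEC 1 μg/mL: adequate.

1.3 μg/mL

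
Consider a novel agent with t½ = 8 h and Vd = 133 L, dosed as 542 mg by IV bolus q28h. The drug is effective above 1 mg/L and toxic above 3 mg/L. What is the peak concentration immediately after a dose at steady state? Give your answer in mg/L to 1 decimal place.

4.5 mg/L

τ/t½ = 28/8 ≈ 3.5, so fraction remaining f = (1/2)^(28/8) ≈ 0.0884.
Accumulation ratio R = 1/(1 − f) ≈ 1/0.9116 ≈ 1.0970.
Single-dose peak C₀ = D/Vd = 542/133 ≈ 4.075 mg/L.
Cmax,ss = C₀/(1 − f) ≈ 4.075/0.9116 ≈ 4.470 mg/L.
Peak 4.5 mg/L vs MTC 3 mg/L: exceeds toxic threshold.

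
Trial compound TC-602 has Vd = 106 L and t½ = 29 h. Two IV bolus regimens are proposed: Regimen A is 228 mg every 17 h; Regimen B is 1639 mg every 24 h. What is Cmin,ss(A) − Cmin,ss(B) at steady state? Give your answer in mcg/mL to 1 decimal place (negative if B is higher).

Regimen A: f = (1/2)^(17/29) ≈ 0.6661; Cmin,ss = (228/106)·f/(1−f) ≈ 4.291 mcg/mL.
Regimen B: f = (1/2)^(24/29) ≈ 0.5635; Cmin,ss = (1639/106)·f/(1−f) ≈ 19.961 mcg/mL.
Difference ≈ 4.291 − 19.961 ≈ -15.670 mcg/mL.

-15.7 mcg/mL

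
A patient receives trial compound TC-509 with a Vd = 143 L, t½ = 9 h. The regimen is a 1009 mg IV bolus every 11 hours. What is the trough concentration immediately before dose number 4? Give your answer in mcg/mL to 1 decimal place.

4.9 mcg/mL

f = (1/2)^(τ/t½) = (1/2)^(11/9) ≈ 0.4286.
C₀ = D/Vd = 1009/143 ≈ 7.056 mcg/mL.
Before the 4th dose, 3 doses have been given. Superposition: Cmin = C₀·(f + f² + … + f^3).
≈ 7.056 × (0.4286 + 0.1837 + 0.0787) ≈ 7.056 × 0.6910 ≈ 4.876 mcg/mL.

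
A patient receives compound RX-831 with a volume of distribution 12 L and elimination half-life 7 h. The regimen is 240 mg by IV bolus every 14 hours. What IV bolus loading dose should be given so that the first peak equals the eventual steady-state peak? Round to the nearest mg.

320 mg

f = (1/2)^(14/7) ≈ 0.250000; accumulation ratio R = 1/(1−f) ≈ 1.33333.
Loading dose to hit Cmax,ss on first dose: D_load = D_maint·R ≈ 240 × 1.33333 ≈ 320.00 mg.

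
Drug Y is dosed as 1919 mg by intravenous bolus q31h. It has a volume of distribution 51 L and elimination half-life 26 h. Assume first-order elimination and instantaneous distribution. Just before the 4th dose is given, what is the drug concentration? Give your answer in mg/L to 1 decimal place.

26.8 mg/L

f = (1/2)^(τ/t½) = (1/2)^(31/26) ≈ 0.4376.
C₀ = D/Vd = 1919/51 ≈ 37.627 mg/L.
Before the 4th dose, 3 doses have been given. Superposition: Cmin = C₀·(f + f² + … + f^3).
≈ 37.627 × (0.4376 + 0.1915 + 0.0838) ≈ 37.627 × 0.7129 ≈ 26.824 mg/L.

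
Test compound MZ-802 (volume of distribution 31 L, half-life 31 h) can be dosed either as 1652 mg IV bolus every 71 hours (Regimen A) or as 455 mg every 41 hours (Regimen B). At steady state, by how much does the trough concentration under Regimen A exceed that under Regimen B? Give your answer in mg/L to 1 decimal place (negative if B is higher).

3.9 mg/L

Regimen A: f = (1/2)^(71/31) ≈ 0.2044; Cmin,ss = (1652/31)·f/(1−f) ≈ 13.691 mg/L.
Regimen B: f = (1/2)^(41/31) ≈ 0.3998; Cmin,ss = (455/31)·f/(1−f) ≈ 9.777 mg/L.
Difference ≈ 13.691 − 9.777 ≈ 3.914 mg/L.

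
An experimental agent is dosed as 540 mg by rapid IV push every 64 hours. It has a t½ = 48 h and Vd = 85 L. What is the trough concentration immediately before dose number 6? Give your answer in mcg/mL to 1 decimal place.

f = (1/2)^(τ/t½) = (1/2)^(64/48) ≈ 0.3969.
C₀ = D/Vd = 540/85 ≈ 6.353 mcg/mL.
Before the 6th dose, 5 doses have been given. Superposition: Cmin = C₀·(f + f² + … + f^5).
≈ 6.353 × (0.3969 + 0.1575 + 0.0625 + 0.0248 + 0.0098) ≈ 6.353 × 0.6515 ≈ 4.139 mcg/mL.

4.1 mcg/mL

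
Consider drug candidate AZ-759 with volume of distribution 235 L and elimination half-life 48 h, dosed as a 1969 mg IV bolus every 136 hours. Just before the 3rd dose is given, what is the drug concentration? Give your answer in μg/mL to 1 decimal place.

f = (1/2)^(τ/t½) = (1/2)^(136/48) ≈ 0.1403.
C₀ = D/Vd = 1969/235 ≈ 8.379 μg/mL.
Before the 3rd dose, 2 doses have been given. Superposition: Cmin = C₀·(f + f²).
≈ 8.379 × (0.1403 + 0.0197) ≈ 8.379 × 0.1600 ≈ 1.341 μg/mL.

1.3 μg/mL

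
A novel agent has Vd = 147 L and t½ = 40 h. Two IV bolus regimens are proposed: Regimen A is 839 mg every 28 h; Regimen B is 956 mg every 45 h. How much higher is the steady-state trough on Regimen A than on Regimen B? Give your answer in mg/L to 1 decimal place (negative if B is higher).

Regimen A: f = (1/2)^(28/40) ≈ 0.6156; Cmin,ss = (839/147)·f/(1−f) ≈ 9.140 mg/L.
Regimen B: f = (1/2)^(45/40) ≈ 0.4585; Cmin,ss = (956/147)·f/(1−f) ≈ 5.507 mg/L.
Difference ≈ 9.140 − 5.507 ≈ 3.633 mg/L.

3.6 mg/L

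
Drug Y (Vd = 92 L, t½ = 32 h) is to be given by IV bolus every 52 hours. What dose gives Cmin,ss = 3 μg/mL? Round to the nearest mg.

575 mg

τ/t½ = 52/32 ≈ 1.625, so f = (1/2)^(52/32) ≈ 0.324210.
Cmin,ss = (D/Vd)·f/(1−f), so D = Cmin,ss·Vd·(1−f)/f.
D = 3 × 92 × (1−f)/f ≈ 3 × 92 × 2.08442 ≈ 575.30 mg.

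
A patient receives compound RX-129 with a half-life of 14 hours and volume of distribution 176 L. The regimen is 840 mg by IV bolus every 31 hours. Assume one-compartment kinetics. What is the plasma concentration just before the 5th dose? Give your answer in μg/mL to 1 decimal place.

f = (1/2)^(τ/t½) = (1/2)^(31/14) ≈ 0.2155.
C₀ = D/Vd = 840/176 ≈ 4.773 μg/mL.
Before the 5th dose, 4 doses have been given. Superposition: Cmin = C₀·(f + f² + … + f^4).
≈ 4.773 × (0.2155 + 0.0464 + 0.0100 + 0.0022) ≈ 4.773 × 0.2741 ≈ 1.308 μg/mL.

1.3 μg/mL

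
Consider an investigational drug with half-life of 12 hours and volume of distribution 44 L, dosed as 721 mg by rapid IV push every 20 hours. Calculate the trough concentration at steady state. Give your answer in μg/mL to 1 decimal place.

7.5 μg/mL

k = ln2/t½ = ln2/12 ≈ 0.057762 h⁻¹; fraction remaining f = e^(−kτ) = e^(−0.057762×20) ≈ 0.3150.
Each bolus raises the concentration by D/Vd = 721/44 ≈ 16.386 μg/mL.
Steady-state trough Cmin,ss = C₀·f/(1−f) ≈ 16.386 × 0.3150/0.6850 ≈ 7.535 μg/mL.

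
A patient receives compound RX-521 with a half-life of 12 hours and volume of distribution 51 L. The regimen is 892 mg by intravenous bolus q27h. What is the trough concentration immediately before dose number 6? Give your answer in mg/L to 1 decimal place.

4.7 mg/L

f = (1/2)^(τ/t½) = (1/2)^(27/12) ≈ 0.2102.
C₀ = D/Vd = 892/51 ≈ 17.490 mg/L.
Before the 6th dose, 5 doses have been given. Superposition: Cmin = C₀·(f + f² + … + f^5).
≈ 17.490 × (0.2102 + 0.0442 + 0.0093 + 0.0020 + 0.0004) ≈ 17.490 × 0.2661 ≈ 4.654 mg/L.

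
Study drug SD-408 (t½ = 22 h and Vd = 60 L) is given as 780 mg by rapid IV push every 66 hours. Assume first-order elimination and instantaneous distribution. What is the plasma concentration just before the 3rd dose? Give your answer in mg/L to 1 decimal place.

f = (1/2)^(τ/t½) = (1/2)^(66/22) ≈ 0.1250.
C₀ = D/Vd = 780/60 ≈ 13.000 mg/L.
Before the 3rd dose, 2 doses have been given. Superposition: Cmin = C₀·(f + f²).
≈ 13.000 × (0.1250 + 0.0156) ≈ 13.000 × 0.1406 ≈ 1.828 mg/L.

1.8 mg/L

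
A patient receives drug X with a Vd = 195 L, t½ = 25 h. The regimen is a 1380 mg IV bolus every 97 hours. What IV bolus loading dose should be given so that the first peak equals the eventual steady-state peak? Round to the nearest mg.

1481 mg

f = (1/2)^(97/25) ≈ 0.067921; accumulation ratio R = 1/(1−f) ≈ 1.07287.
Loading dose to hit Cmax,ss on first dose: D_load = D_maint·R ≈ 1380 × 1.07287 ≈ 1480.56 mg.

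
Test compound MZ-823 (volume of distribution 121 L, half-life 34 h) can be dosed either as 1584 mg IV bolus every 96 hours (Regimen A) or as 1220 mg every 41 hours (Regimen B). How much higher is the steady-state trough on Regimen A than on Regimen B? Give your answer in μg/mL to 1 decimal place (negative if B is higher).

Regimen A: f = (1/2)^(96/34) ≈ 0.1413; Cmin,ss = (1584/121)·f/(1−f) ≈ 2.154 μg/mL.
Regimen B: f = (1/2)^(41/34) ≈ 0.4335; Cmin,ss = (1220/121)·f/(1−f) ≈ 7.715 μg/mL.
Difference ≈ 2.154 − 7.715 ≈ -5.561 μg/mL.

-5.6 μg/mL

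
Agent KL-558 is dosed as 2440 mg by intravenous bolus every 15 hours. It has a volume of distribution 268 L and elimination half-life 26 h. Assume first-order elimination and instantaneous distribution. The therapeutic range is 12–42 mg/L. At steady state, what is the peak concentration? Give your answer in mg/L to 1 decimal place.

τ/t½ = 15/26 ≈ 0.57692, so fraction remaining f = (1/2)^(15/26) ≈ 0.6704.
Accumulation ratio R = 1/(1 − f) ≈ 1/0.3296 ≈ 3.0340.
Each bolus raises the concentration by D/Vd = 2440/268 ≈ 9.104 mg/L.
Cmax,ss = C₀/(1 − f) ≈ 9.104/0.3296 ≈ 27.621 mg/L.
Peak 27.6 mg/L vs MTC 42 mg/L: below toxic threshold.

27.6 mg/L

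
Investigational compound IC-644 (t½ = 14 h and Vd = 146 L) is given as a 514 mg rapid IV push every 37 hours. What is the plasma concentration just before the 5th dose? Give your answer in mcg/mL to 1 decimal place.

0.7 mcg/mL

f = (1/2)^(τ/t½) = (1/2)^(37/14) ≈ 0.1601.
C₀ = D/Vd = 514/146 ≈ 3.521 mcg/mL.
Before the 5th dose, 4 doses have been given. Superposition: Cmin = C₀·(f + f² + … + f^4).
≈ 3.521 × (0.1601 + 0.0256 + 0.0041 + 0.0007) ≈ 3.521 × 0.1905 ≈ 0.671 mcg/mL.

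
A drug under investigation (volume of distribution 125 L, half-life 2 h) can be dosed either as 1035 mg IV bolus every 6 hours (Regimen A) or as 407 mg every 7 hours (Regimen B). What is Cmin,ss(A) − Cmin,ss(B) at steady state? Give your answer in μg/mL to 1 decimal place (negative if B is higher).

0.9 μg/mL

Regimen A: f = (1/2)^(6/2) ≈ 0.1250; Cmin,ss = (1035/125)·f/(1−f) ≈ 1.183 μg/mL.
Regimen B: f = (1/2)^(7/2) ≈ 0.0884; Cmin,ss = (407/125)·f/(1−f) ≈ 0.316 μg/mL.
Difference ≈ 1.183 − 0.316 ≈ 0.867 μg/mL.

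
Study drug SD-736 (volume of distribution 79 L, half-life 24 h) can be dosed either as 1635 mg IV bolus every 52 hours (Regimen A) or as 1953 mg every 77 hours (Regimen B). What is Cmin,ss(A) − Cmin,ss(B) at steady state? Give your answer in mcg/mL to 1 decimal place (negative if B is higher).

Regimen A: f = (1/2)^(52/24) ≈ 0.2227; Cmin,ss = (1635/79)·f/(1−f) ≈ 5.930 mcg/mL.
Regimen B: f = (1/2)^(77/24) ≈ 0.1082; Cmin,ss = (1953/79)·f/(1−f) ≈ 2.999 mcg/mL.
Difference ≈ 5.930 − 2.999 ≈ 2.931 mcg/mL.

2.9 mcg/mL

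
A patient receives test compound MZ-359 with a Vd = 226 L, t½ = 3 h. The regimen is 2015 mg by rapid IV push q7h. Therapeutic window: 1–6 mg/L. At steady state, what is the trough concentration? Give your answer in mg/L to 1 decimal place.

Over one 7-h interval, 7/3 ≈ 2.3333 half-lives elapse, leaving f ≈ 0.1984 of each dose.
Each bolus raises the concentration by D/Vd = 2015/226 ≈ 8.916 mg/L.
Steady-state trough Cmin,ss = C₀·f/(1−f) ≈ 8.916 × 0.1984/0.8016 ≈ 2.207 mg/L.
Trough 2.2 mg/L vs MEC 1 mg/L: adequate.

2.2 mg/L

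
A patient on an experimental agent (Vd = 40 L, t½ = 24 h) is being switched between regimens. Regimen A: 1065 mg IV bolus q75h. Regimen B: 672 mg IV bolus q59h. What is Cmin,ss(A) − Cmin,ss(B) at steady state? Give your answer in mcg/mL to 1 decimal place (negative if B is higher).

Regimen A: f = (1/2)^(75/24) ≈ 0.1146; Cmin,ss = (1065/40)·f/(1−f) ≈ 3.446 mcg/mL.
Regimen B: f = (1/2)^(59/24) ≈ 0.1820; Cmin,ss = (672/40)·f/(1−f) ≈ 3.738 mcg/mL.
Difference ≈ 3.446 − 3.738 ≈ -0.292 mcg/mL.

-0.3 mcg/mL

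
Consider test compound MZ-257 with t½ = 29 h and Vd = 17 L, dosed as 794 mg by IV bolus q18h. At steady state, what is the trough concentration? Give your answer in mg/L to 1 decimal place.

Over one 18-h interval, 18/29 ≈ 0.62069 half-lives elapse, leaving f ≈ 0.6504 of each dose.
Accumulation ratio R = 1/(1 − f) ≈ 1/0.3496 ≈ 2.8604.
Single-dose peak C₀ = D/Vd = 794/17 ≈ 46.706 mg/L.
Cmax,ss = C₀/(1 − f) ≈ 46.706/0.3496 ≈ 133.598 mg/L.
One interval later, Cmin,ss = Cmax,ss·e^(−kτ) ≈ 133.598 × 0.6504 ≈ 86.892 mg/L.

86.9 mg/L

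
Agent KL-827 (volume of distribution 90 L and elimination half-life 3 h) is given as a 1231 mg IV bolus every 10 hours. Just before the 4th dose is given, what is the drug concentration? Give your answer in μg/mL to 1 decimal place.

f = (1/2)^(τ/t½) = (1/2)^(10/3) ≈ 0.0992.
C₀ = D/Vd = 1231/90 ≈ 13.678 μg/mL.
Before the 4th dose, 3 doses have been given. Superposition: Cmin = C₀·(f + f² + … + f^3).
≈ 13.678 × (0.0992 + 0.0098 + 0.0010) ≈ 13.678 × 0.1100 ≈ 1.505 μg/mL.

1.5 μg/mL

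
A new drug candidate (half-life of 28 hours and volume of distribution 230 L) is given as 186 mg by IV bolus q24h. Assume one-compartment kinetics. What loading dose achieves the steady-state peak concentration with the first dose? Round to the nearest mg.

415 mg

f = (1/2)^(24/28) ≈ 0.552045; accumulation ratio R = 1/(1−f) ≈ 2.23237.
Loading dose to hit Cmax,ss on first dose: D_load = D_maint·R ≈ 186 × 2.23237 ≈ 415.22 mg.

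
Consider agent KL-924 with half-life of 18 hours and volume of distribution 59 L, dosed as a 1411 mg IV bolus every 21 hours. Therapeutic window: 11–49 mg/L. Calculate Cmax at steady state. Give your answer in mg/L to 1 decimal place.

43.1 mg/L

τ/t½ = 21/18 ≈ 1.1667, so fraction remaining f = (1/2)^(21/18) ≈ 0.4454.
Accumulation ratio R = 1/(1 − f) ≈ 1/0.5546 ≈ 1.8031.
Each bolus raises the concentration by D/Vd = 1411/59 ≈ 23.915 mg/L.
Steady-state peak Cmax,ss = C₀·R ≈ 23.915 × 1.8031 ≈ 43.121 mg/L.
Peak 43.1 mg/L vs MTC 49 mg/L: below toxic threshold.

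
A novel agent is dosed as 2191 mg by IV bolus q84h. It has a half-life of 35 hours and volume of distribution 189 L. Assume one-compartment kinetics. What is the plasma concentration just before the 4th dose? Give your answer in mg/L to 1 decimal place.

2.7 mg/L

f = (1/2)^(τ/t½) = (1/2)^(84/35) ≈ 0.1895.
C₀ = D/Vd = 2191/189 ≈ 11.593 mg/L.
Before the 4th dose, 3 doses have been given. Superposition: Cmin = C₀·(f + f² + … + f^3).
≈ 11.593 × (0.1895 + 0.0359 + 0.0068) ≈ 11.593 × 0.2322 ≈ 2.692 mg/L.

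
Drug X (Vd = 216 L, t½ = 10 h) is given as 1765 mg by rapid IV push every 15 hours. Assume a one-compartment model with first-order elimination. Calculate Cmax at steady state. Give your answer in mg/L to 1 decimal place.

12.6 mg/L

k = ln2/t½ = ln2/10 ≈ 0.069315 h⁻¹; fraction remaining f = e^(−kτ) = e^(−0.069315×15) ≈ 0.3536.
At steady state, accumulation factor R = 1/(1 − e^(−kτ)) ≈ 1.5470.
Each bolus raises the concentration by D/Vd = 1765/216 ≈ 8.171 mg/L.
Steady-state peak Cmax,ss = C₀·R ≈ 8.171 × 1.5470 ≈ 12.641 mg/L.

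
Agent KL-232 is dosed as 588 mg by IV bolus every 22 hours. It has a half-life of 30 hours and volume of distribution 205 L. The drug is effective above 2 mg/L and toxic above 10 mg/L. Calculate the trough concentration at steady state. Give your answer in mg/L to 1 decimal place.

4.3 mg/L

τ/t½ = 22/30 ≈ 0.73333, so fraction remaining f = (1/2)^(22/30) ≈ 0.6015.
Accumulation ratio R = 1/(1 − f) ≈ 1/0.3985 ≈ 2.5094.
Single-dose peak C₀ = D/Vd = 588/205 ≈ 2.868 mg/L.
Steady-state peak Cmax,ss = C₀·R ≈ 2.868 × 2.5094 ≈ 7.197 mg/L.
Steady-state trough Cmin,ss = Cmax,ss·f ≈ 7.197 × 0.6015 ≈ 4.329 mg/L.
Trough 4.3 mg/L vs MEC 2 mg/L: adequate.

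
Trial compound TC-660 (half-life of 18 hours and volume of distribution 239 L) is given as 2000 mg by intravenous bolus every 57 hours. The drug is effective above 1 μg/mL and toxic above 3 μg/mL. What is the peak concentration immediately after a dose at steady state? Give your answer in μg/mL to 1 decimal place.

k = ln2/t½ = ln2/18 ≈ 0.038508 h⁻¹; fraction remaining f = e^(−kτ) = e^(−0.038508×57) ≈ 0.1114.
At steady state, accumulation factor R = 1/(1 − e^(−kτ)) ≈ 1.1254.
Each bolus raises the concentration by D/Vd = 2000/239 ≈ 8.368 μg/mL.
Steady-state peak Cmax,ss = C₀·R ≈ 8.368 × 1.1254 ≈ 9.417 μg/mL.
Peak 9.4 μg/mL vs MTC 3 μg/mL: exceeds toxic threshold.

9.4 μg/mL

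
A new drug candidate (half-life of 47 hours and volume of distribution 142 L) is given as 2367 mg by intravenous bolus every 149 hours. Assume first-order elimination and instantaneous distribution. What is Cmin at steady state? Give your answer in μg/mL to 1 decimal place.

2.1 μg/mL

Over one 149-h interval, 149/47 ≈ 3.1702 half-lives elapse, leaving f ≈ 0.1111 of each dose.
Accumulation ratio R = 1/(1 − f) ≈ 1/0.8889 ≈ 1.1250.
Each bolus raises the concentration by D/Vd = 2367/142 ≈ 16.669 μg/mL.
Cmax,ss = C₀/(1 − f) ≈ 16.669/0.8889 ≈ 18.752 μg/mL.
Steady-state trough Cmin,ss = Cmax,ss·f ≈ 18.752 × 0.1111 ≈ 2.083 μg/mL.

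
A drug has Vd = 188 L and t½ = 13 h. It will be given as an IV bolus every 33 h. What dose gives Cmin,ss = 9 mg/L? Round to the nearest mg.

τ/t½ = 33/13 ≈ 2.5385, so f = (1/2)^(33/13) ≈ 0.172126.
Cmin,ss = (D/Vd)·f/(1−f), so D = Cmin,ss·Vd·(1−f)/f.
D = 9 × 188 × (1−f)/f ≈ 9 × 188 × 4.80970 ≈ 8138.01 mg.

8138 mg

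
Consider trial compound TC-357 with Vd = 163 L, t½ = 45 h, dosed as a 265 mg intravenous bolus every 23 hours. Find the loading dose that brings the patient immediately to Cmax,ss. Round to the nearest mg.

f = (1/2)^(23/45) ≈ 0.701682; accumulation ratio R = 1/(1−f) ≈ 3.35213.
Loading dose to hit Cmax,ss on first dose: D_load = D_maint·R ≈ 265 × 3.35213 ≈ 888.31 mg.

888 mg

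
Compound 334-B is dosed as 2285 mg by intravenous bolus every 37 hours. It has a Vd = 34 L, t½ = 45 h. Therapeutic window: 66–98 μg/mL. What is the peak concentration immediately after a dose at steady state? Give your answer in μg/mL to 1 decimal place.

154.7 μg/mL

k = ln2/t½ = ln2/45 ≈ 0.015403 h⁻¹; fraction remaining f = e^(−kτ) = e^(−0.015403×37) ≈ 0.5656.
At steady state, accumulation factor R = 1/(1 − e^(−kτ)) ≈ 2.3020.
Single-dose peak C₀ = D/Vd = 2285/34 ≈ 67.206 μg/mL.
Steady-state peak Cmax,ss = C₀·R ≈ 67.206 × 2.3020 ≈ 154.708 μg/mL.
Peak 154.7 μg/mL vs MTC 98 μg/mL: exceeds toxic threshold.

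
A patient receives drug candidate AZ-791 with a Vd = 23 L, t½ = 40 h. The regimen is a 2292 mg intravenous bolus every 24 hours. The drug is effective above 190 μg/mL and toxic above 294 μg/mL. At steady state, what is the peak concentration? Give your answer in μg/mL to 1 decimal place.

τ/t½ = 24/40 ≈ 0.6, so fraction remaining f = (1/2)^(24/40) ≈ 0.6598.
Accumulation ratio R = 1/(1 − f) ≈ 1/0.3402 ≈ 2.9394.
Single-dose peak C₀ = D/Vd = 2292/23 ≈ 99.652 μg/mL.
Cmax,ss = C₀/(1 − f) ≈ 99.652/0.3402 ≈ 292.922 μg/mL.
Peak 292.9 μg/mL vs MTC 294 μg/mL: below toxic threshold.

292.9 μg/mL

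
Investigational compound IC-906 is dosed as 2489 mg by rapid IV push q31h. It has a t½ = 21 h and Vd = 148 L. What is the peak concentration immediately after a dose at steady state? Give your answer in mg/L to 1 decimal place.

k = ln2/t½ = ln2/21 ≈ 0.033007 h⁻¹; fraction remaining f = e^(−kτ) = e^(−0.033007×31) ≈ 0.3594.
Accumulation ratio R = 1/(1 − f) ≈ 1/0.6406 ≈ 1.5610.
Each bolus raises the concentration by D/Vd = 2489/148 ≈ 16.818 mg/L.
Steady-state peak Cmax,ss = C₀·R ≈ 16.818 × 1.5610 ≈ 26.253 mg/L.

26.3 mg/L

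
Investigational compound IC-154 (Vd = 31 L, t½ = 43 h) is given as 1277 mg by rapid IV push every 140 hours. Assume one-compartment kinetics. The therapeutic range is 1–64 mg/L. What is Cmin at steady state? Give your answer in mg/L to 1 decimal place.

Over one 140-h interval, 140/43 ≈ 3.2558 half-lives elapse, leaving f ≈ 0.1047 of each dose.
Single-dose peak C₀ = D/Vd = 1277/31 ≈ 41.194 mg/L.
Steady-state trough Cmin,ss = C₀·f/(1−f) ≈ 41.194 × 0.1047/0.8953 ≈ 4.817 mg/L.
Trough 4.8 mg/L vs MEC 1 mg/L: adequate.

4.8 mg/L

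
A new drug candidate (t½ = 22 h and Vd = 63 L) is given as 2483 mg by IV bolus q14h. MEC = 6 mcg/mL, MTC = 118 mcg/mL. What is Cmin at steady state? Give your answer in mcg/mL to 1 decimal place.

τ/t½ = 14/22 ≈ 0.63636, so fraction remaining f = (1/2)^(14/22) ≈ 0.6433.
Accumulation ratio R = 1/(1 − f) ≈ 1/0.3567 ≈ 2.8035.
Each bolus raises the concentration by D/Vd = 2483/63 ≈ 39.413 mcg/mL.
Cmax,ss = C₀/(1 − f) ≈ 39.413/0.3567 ≈ 110.493 mcg/mL.
Steady-state trough Cmin,ss = Cmax,ss·f ≈ 110.493 × 0.6433 ≈ 71.080 mcg/mL.
Trough 71.1 mcg/mL vs MEC 6 mcg/mL: adequate.

71.1 mcg/mL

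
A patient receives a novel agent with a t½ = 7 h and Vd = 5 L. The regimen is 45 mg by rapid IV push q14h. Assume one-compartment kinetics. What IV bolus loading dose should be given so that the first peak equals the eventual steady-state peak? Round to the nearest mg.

60 mg

f = (1/2)^(14/7) ≈ 0.250000; accumulation ratio R = 1/(1−f) ≈ 1.33333.
Loading dose to hit Cmax,ss on first dose: D_load = D_maint·R ≈ 45 × 1.33333 ≈ 60.00 mg.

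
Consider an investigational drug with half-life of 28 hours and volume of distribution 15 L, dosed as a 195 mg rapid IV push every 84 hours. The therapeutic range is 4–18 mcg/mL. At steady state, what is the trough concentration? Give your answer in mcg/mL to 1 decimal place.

1.9 mcg/mL

τ = 84 h = 3 half-lives, so f = (1/2)^3 = 0.125.
At steady state, R = 1/(1 − 0.125) = 8/7.
Single-dose peak C₀ = D/Vd = 195/15 = 13 mcg/mL.
Steady-state peak Cmax,ss = C₀·R = 13 × 8/7 ≈ 14.857 mcg/mL.
Steady-state trough Cmin,ss = Cmax,ss·f ≈ 14.857 × 0.125 ≈ 1.857 mcg/mL.
Trough 1.9 mcg/mL vs MEC 4 mcg/mL: subtherapeutic.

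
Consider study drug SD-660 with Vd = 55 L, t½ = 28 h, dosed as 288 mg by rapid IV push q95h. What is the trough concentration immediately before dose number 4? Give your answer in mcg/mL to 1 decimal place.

0.6 mcg/mL

f = (1/2)^(τ/t½) = (1/2)^(95/28) ≈ 0.0952.
C₀ = D/Vd = 288/55 ≈ 5.236 mcg/mL.
Before the 4th dose, 3 doses have been given. Superposition: Cmin = C₀·(f + f² + … + f^3).
≈ 5.236 × (0.0952 + 0.0091 + 0.0009) ≈ 5.236 × 0.1052 ≈ 0.551 mcg/mL.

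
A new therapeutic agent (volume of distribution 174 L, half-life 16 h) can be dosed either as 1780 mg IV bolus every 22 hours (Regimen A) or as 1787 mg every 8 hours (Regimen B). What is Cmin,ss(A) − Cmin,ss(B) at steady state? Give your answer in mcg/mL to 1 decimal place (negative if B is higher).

Regimen A: f = (1/2)^(22/16) ≈ 0.3856; Cmin,ss = (1780/174)·f/(1−f) ≈ 6.420 mcg/mL.
Regimen B: f = (1/2)^(8/16) ≈ 0.7071; Cmin,ss = (1787/174)·f/(1−f) ≈ 24.793 mcg/mL.
Difference ≈ 6.420 − 24.793 ≈ -18.373 mcg/mL.

-18.4 mcg/mL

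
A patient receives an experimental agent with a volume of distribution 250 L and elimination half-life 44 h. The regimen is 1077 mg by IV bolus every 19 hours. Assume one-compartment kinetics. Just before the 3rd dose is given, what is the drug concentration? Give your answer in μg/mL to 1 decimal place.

f = (1/2)^(τ/t½) = (1/2)^(19/44) ≈ 0.7413.
C₀ = D/Vd = 1077/250 ≈ 4.308 μg/mL.
Before the 3rd dose, 2 doses have been given. Superposition: Cmin = C₀·(f + f²).
≈ 4.308 × (0.7413 + 0.5495) ≈ 4.308 × 1.2908 ≈ 5.561 μg/mL.

5.6 μg/mL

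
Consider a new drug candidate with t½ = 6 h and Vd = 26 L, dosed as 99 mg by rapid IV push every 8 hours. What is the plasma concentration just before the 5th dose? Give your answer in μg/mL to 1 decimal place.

f = (1/2)^(τ/t½) = (1/2)^(8/6) ≈ 0.3969.
C₀ = D/Vd = 99/26 ≈ 3.808 μg/mL.
Before the 5th dose, 4 doses have been given. Superposition: Cmin = C₀·(f + f² + … + f^4).
≈ 3.808 × (0.3969 + 0.1575 + 0.0625 + 0.0248) ≈ 3.808 × 0.6417 ≈ 2.444 μg/mL.

2.4 μg/mL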